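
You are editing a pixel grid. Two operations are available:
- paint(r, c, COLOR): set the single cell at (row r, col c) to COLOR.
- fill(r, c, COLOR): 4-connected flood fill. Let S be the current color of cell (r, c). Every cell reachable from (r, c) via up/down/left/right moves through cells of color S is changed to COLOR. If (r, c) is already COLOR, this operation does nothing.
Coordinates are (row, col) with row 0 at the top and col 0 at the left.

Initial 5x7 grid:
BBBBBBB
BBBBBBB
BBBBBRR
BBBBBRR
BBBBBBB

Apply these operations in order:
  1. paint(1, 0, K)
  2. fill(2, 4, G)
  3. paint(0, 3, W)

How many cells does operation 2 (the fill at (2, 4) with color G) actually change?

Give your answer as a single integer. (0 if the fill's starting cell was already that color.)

After op 1 paint(1,0,K):
BBBBBBB
KBBBBBB
BBBBBRR
BBBBBRR
BBBBBBB
After op 2 fill(2,4,G) [30 cells changed]:
GGGGGGG
KGGGGGG
GGGGGRR
GGGGGRR
GGGGGGG

Answer: 30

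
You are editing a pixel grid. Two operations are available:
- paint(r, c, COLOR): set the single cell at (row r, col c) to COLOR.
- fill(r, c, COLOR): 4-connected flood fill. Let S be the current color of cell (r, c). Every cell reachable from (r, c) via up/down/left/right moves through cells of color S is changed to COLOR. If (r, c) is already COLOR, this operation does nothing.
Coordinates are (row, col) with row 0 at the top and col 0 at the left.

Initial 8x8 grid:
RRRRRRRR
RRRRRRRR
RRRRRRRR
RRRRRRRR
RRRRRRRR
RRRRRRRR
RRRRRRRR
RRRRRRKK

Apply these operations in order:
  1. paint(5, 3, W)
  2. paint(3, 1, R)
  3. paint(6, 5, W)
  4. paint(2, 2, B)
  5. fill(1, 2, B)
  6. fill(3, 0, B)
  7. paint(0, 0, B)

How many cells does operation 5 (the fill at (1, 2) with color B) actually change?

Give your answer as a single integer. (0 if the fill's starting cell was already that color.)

Answer: 59

Derivation:
After op 1 paint(5,3,W):
RRRRRRRR
RRRRRRRR
RRRRRRRR
RRRRRRRR
RRRRRRRR
RRRWRRRR
RRRRRRRR
RRRRRRKK
After op 2 paint(3,1,R):
RRRRRRRR
RRRRRRRR
RRRRRRRR
RRRRRRRR
RRRRRRRR
RRRWRRRR
RRRRRRRR
RRRRRRKK
After op 3 paint(6,5,W):
RRRRRRRR
RRRRRRRR
RRRRRRRR
RRRRRRRR
RRRRRRRR
RRRWRRRR
RRRRRWRR
RRRRRRKK
After op 4 paint(2,2,B):
RRRRRRRR
RRRRRRRR
RRBRRRRR
RRRRRRRR
RRRRRRRR
RRRWRRRR
RRRRRWRR
RRRRRRKK
After op 5 fill(1,2,B) [59 cells changed]:
BBBBBBBB
BBBBBBBB
BBBBBBBB
BBBBBBBB
BBBBBBBB
BBBWBBBB
BBBBBWBB
BBBBBBKK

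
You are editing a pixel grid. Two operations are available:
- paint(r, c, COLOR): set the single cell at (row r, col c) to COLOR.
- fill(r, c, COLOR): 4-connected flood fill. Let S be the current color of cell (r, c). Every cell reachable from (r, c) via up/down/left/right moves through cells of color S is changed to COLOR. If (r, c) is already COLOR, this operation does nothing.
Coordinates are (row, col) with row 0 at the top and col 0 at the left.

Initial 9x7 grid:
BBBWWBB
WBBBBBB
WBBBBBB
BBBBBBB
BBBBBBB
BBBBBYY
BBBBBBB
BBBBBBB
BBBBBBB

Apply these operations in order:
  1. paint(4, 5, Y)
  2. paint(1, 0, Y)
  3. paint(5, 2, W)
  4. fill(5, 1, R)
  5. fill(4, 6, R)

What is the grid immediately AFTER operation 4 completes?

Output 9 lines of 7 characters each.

After op 1 paint(4,5,Y):
BBBWWBB
WBBBBBB
WBBBBBB
BBBBBBB
BBBBBYB
BBBBBYY
BBBBBBB
BBBBBBB
BBBBBBB
After op 2 paint(1,0,Y):
BBBWWBB
YBBBBBB
WBBBBBB
BBBBBBB
BBBBBYB
BBBBBYY
BBBBBBB
BBBBBBB
BBBBBBB
After op 3 paint(5,2,W):
BBBWWBB
YBBBBBB
WBBBBBB
BBBBBBB
BBBBBYB
BBWBBYY
BBBBBBB
BBBBBBB
BBBBBBB
After op 4 fill(5,1,R) [55 cells changed]:
RRRWWRR
YRRRRRR
WRRRRRR
RRRRRRR
RRRRRYR
RRWRRYY
RRRRRRR
RRRRRRR
RRRRRRR

Answer: RRRWWRR
YRRRRRR
WRRRRRR
RRRRRRR
RRRRRYR
RRWRRYY
RRRRRRR
RRRRRRR
RRRRRRR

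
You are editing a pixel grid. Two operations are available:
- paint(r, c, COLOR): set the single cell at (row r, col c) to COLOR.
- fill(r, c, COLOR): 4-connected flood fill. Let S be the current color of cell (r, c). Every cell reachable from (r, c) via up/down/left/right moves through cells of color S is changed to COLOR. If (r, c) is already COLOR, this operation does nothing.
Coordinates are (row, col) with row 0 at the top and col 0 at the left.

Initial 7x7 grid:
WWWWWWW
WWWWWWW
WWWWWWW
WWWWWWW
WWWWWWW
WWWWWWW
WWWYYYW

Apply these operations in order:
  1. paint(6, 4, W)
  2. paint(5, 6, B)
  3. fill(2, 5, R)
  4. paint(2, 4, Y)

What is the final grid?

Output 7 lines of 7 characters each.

After op 1 paint(6,4,W):
WWWWWWW
WWWWWWW
WWWWWWW
WWWWWWW
WWWWWWW
WWWWWWW
WWWYWYW
After op 2 paint(5,6,B):
WWWWWWW
WWWWWWW
WWWWWWW
WWWWWWW
WWWWWWW
WWWWWWB
WWWYWYW
After op 3 fill(2,5,R) [45 cells changed]:
RRRRRRR
RRRRRRR
RRRRRRR
RRRRRRR
RRRRRRR
RRRRRRB
RRRYRYW
After op 4 paint(2,4,Y):
RRRRRRR
RRRRRRR
RRRRYRR
RRRRRRR
RRRRRRR
RRRRRRB
RRRYRYW

Answer: RRRRRRR
RRRRRRR
RRRRYRR
RRRRRRR
RRRRRRR
RRRRRRB
RRRYRYW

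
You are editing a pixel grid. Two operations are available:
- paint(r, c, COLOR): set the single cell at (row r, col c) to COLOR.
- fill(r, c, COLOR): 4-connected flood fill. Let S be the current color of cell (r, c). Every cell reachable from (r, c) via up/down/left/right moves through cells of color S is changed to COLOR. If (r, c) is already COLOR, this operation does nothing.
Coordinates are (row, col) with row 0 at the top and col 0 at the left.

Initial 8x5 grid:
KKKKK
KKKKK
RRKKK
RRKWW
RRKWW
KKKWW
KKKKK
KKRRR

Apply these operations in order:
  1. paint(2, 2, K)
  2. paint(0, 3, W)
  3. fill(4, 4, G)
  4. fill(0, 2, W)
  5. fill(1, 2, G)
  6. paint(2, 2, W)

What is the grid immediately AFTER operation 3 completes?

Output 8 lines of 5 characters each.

After op 1 paint(2,2,K):
KKKKK
KKKKK
RRKKK
RRKWW
RRKWW
KKKWW
KKKKK
KKRRR
After op 2 paint(0,3,W):
KKKWK
KKKKK
RRKKK
RRKWW
RRKWW
KKKWW
KKKKK
KKRRR
After op 3 fill(4,4,G) [6 cells changed]:
KKKWK
KKKKK
RRKKK
RRKGG
RRKGG
KKKGG
KKKKK
KKRRR

Answer: KKKWK
KKKKK
RRKKK
RRKGG
RRKGG
KKKGG
KKKKK
KKRRR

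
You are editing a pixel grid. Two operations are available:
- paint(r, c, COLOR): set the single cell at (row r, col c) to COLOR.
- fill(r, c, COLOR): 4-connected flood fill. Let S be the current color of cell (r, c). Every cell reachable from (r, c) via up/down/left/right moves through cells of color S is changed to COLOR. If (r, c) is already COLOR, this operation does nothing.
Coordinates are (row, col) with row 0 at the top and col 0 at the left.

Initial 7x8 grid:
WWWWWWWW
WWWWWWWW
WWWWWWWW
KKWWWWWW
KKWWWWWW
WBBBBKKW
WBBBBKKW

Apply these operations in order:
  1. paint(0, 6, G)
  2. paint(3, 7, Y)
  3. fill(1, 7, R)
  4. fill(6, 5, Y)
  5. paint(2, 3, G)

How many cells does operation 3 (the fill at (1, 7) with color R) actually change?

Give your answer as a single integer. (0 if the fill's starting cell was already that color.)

After op 1 paint(0,6,G):
WWWWWWGW
WWWWWWWW
WWWWWWWW
KKWWWWWW
KKWWWWWW
WBBBBKKW
WBBBBKKW
After op 2 paint(3,7,Y):
WWWWWWGW
WWWWWWWW
WWWWWWWW
KKWWWWWY
KKWWWWWW
WBBBBKKW
WBBBBKKW
After op 3 fill(1,7,R) [36 cells changed]:
RRRRRRGR
RRRRRRRR
RRRRRRRR
KKRRRRRY
KKRRRRRR
WBBBBKKR
WBBBBKKR

Answer: 36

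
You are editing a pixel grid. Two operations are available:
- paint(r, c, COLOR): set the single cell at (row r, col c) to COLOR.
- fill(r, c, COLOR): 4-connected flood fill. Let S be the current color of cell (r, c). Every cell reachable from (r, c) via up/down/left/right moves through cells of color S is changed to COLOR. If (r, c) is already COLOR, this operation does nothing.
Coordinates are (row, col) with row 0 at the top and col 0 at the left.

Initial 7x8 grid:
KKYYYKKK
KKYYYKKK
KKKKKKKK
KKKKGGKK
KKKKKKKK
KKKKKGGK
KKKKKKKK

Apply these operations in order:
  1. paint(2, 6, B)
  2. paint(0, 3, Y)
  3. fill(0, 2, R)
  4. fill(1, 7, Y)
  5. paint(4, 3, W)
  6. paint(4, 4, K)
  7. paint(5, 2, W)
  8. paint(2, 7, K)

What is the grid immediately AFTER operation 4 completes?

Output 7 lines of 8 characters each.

After op 1 paint(2,6,B):
KKYYYKKK
KKYYYKKK
KKKKKKBK
KKKKGGKK
KKKKKKKK
KKKKKGGK
KKKKKKKK
After op 2 paint(0,3,Y):
KKYYYKKK
KKYYYKKK
KKKKKKBK
KKKKGGKK
KKKKKKKK
KKKKKGGK
KKKKKKKK
After op 3 fill(0,2,R) [6 cells changed]:
KKRRRKKK
KKRRRKKK
KKKKKKBK
KKKKGGKK
KKKKKKKK
KKKKKGGK
KKKKKKKK
After op 4 fill(1,7,Y) [45 cells changed]:
YYRRRYYY
YYRRRYYY
YYYYYYBY
YYYYGGYY
YYYYYYYY
YYYYYGGY
YYYYYYYY

Answer: YYRRRYYY
YYRRRYYY
YYYYYYBY
YYYYGGYY
YYYYYYYY
YYYYYGGY
YYYYYYYY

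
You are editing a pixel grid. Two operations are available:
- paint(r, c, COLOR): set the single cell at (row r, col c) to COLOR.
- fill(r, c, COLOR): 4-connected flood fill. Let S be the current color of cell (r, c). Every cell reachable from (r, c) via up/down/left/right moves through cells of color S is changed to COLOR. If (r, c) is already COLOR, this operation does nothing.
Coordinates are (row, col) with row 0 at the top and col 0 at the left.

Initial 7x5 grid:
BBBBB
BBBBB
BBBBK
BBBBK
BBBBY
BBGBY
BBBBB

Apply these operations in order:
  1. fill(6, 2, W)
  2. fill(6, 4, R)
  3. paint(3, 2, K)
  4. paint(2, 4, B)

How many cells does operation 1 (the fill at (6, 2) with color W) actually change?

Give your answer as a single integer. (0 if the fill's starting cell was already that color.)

After op 1 fill(6,2,W) [30 cells changed]:
WWWWW
WWWWW
WWWWK
WWWWK
WWWWY
WWGWY
WWWWW

Answer: 30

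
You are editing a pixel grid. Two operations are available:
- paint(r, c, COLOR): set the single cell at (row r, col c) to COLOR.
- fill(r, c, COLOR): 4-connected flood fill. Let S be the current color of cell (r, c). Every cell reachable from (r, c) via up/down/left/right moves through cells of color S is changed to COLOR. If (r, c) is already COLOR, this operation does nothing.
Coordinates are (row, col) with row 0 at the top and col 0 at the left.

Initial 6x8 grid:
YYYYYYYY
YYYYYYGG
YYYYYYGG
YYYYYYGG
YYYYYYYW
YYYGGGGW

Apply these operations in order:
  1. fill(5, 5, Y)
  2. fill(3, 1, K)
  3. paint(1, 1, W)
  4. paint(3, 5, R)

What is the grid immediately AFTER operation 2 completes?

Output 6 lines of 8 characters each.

After op 1 fill(5,5,Y) [4 cells changed]:
YYYYYYYY
YYYYYYGG
YYYYYYGG
YYYYYYGG
YYYYYYYW
YYYYYYYW
After op 2 fill(3,1,K) [40 cells changed]:
KKKKKKKK
KKKKKKGG
KKKKKKGG
KKKKKKGG
KKKKKKKW
KKKKKKKW

Answer: KKKKKKKK
KKKKKKGG
KKKKKKGG
KKKKKKGG
KKKKKKKW
KKKKKKKW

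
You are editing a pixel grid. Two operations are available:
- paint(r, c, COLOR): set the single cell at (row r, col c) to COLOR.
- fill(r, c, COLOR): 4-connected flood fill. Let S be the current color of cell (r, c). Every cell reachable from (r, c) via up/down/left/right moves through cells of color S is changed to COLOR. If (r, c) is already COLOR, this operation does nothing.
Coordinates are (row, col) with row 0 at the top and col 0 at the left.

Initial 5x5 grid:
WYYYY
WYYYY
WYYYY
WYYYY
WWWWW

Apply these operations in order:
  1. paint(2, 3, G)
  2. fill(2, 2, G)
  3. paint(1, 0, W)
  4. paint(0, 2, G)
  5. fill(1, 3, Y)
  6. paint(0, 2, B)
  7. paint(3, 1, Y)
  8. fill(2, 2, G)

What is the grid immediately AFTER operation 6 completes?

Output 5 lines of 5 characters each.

Answer: WYBYY
WYYYY
WYYYY
WYYYY
WWWWW

Derivation:
After op 1 paint(2,3,G):
WYYYY
WYYYY
WYYGY
WYYYY
WWWWW
After op 2 fill(2,2,G) [15 cells changed]:
WGGGG
WGGGG
WGGGG
WGGGG
WWWWW
After op 3 paint(1,0,W):
WGGGG
WGGGG
WGGGG
WGGGG
WWWWW
After op 4 paint(0,2,G):
WGGGG
WGGGG
WGGGG
WGGGG
WWWWW
After op 5 fill(1,3,Y) [16 cells changed]:
WYYYY
WYYYY
WYYYY
WYYYY
WWWWW
After op 6 paint(0,2,B):
WYBYY
WYYYY
WYYYY
WYYYY
WWWWW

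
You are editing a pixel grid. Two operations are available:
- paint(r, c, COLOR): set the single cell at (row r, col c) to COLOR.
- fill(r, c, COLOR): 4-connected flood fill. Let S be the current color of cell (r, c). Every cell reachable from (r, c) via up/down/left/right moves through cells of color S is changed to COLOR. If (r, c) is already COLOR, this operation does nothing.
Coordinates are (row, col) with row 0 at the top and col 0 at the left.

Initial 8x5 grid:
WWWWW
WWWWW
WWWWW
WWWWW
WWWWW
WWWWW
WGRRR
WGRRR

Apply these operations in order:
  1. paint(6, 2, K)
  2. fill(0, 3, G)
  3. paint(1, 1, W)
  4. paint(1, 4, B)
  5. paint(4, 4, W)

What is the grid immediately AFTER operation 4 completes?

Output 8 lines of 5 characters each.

After op 1 paint(6,2,K):
WWWWW
WWWWW
WWWWW
WWWWW
WWWWW
WWWWW
WGKRR
WGRRR
After op 2 fill(0,3,G) [32 cells changed]:
GGGGG
GGGGG
GGGGG
GGGGG
GGGGG
GGGGG
GGKRR
GGRRR
After op 3 paint(1,1,W):
GGGGG
GWGGG
GGGGG
GGGGG
GGGGG
GGGGG
GGKRR
GGRRR
After op 4 paint(1,4,B):
GGGGG
GWGGB
GGGGG
GGGGG
GGGGG
GGGGG
GGKRR
GGRRR

Answer: GGGGG
GWGGB
GGGGG
GGGGG
GGGGG
GGGGG
GGKRR
GGRRR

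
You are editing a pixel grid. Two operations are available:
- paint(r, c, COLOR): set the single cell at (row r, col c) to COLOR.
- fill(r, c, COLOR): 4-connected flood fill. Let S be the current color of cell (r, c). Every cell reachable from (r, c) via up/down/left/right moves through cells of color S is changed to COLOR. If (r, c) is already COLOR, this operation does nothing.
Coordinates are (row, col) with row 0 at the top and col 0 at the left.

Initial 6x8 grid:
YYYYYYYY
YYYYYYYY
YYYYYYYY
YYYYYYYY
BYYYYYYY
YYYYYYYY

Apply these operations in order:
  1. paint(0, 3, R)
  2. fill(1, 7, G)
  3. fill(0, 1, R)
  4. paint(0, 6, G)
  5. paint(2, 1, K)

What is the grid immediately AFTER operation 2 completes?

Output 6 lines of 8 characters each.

Answer: GGGRGGGG
GGGGGGGG
GGGGGGGG
GGGGGGGG
BGGGGGGG
GGGGGGGG

Derivation:
After op 1 paint(0,3,R):
YYYRYYYY
YYYYYYYY
YYYYYYYY
YYYYYYYY
BYYYYYYY
YYYYYYYY
After op 2 fill(1,7,G) [46 cells changed]:
GGGRGGGG
GGGGGGGG
GGGGGGGG
GGGGGGGG
BGGGGGGG
GGGGGGGG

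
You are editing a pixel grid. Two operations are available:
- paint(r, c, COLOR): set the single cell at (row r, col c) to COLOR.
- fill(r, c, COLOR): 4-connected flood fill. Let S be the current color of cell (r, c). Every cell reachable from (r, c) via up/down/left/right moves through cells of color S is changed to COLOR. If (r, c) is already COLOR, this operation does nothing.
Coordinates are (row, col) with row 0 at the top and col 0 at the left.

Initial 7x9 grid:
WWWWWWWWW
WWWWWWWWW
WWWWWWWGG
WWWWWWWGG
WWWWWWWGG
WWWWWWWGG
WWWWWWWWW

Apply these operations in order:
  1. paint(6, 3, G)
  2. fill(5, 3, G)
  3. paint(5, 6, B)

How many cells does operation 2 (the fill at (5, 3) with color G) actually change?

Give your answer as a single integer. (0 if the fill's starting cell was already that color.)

Answer: 54

Derivation:
After op 1 paint(6,3,G):
WWWWWWWWW
WWWWWWWWW
WWWWWWWGG
WWWWWWWGG
WWWWWWWGG
WWWWWWWGG
WWWGWWWWW
After op 2 fill(5,3,G) [54 cells changed]:
GGGGGGGGG
GGGGGGGGG
GGGGGGGGG
GGGGGGGGG
GGGGGGGGG
GGGGGGGGG
GGGGGGGGG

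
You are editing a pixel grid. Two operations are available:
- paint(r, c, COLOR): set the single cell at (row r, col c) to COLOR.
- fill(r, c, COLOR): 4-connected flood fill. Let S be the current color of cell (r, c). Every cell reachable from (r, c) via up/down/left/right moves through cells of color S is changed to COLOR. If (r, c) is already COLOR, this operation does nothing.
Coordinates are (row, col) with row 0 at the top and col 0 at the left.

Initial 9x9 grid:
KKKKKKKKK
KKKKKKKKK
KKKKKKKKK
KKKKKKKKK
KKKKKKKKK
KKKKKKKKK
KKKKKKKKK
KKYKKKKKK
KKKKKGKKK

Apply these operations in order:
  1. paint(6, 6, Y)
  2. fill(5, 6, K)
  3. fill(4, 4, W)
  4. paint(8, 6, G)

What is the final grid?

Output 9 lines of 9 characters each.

Answer: WWWWWWWWW
WWWWWWWWW
WWWWWWWWW
WWWWWWWWW
WWWWWWWWW
WWWWWWWWW
WWWWWWYWW
WWYWWWWWW
WWWWWGGWW

Derivation:
After op 1 paint(6,6,Y):
KKKKKKKKK
KKKKKKKKK
KKKKKKKKK
KKKKKKKKK
KKKKKKKKK
KKKKKKKKK
KKKKKKYKK
KKYKKKKKK
KKKKKGKKK
After op 2 fill(5,6,K) [0 cells changed]:
KKKKKKKKK
KKKKKKKKK
KKKKKKKKK
KKKKKKKKK
KKKKKKKKK
KKKKKKKKK
KKKKKKYKK
KKYKKKKKK
KKKKKGKKK
After op 3 fill(4,4,W) [78 cells changed]:
WWWWWWWWW
WWWWWWWWW
WWWWWWWWW
WWWWWWWWW
WWWWWWWWW
WWWWWWWWW
WWWWWWYWW
WWYWWWWWW
WWWWWGWWW
After op 4 paint(8,6,G):
WWWWWWWWW
WWWWWWWWW
WWWWWWWWW
WWWWWWWWW
WWWWWWWWW
WWWWWWWWW
WWWWWWYWW
WWYWWWWWW
WWWWWGGWW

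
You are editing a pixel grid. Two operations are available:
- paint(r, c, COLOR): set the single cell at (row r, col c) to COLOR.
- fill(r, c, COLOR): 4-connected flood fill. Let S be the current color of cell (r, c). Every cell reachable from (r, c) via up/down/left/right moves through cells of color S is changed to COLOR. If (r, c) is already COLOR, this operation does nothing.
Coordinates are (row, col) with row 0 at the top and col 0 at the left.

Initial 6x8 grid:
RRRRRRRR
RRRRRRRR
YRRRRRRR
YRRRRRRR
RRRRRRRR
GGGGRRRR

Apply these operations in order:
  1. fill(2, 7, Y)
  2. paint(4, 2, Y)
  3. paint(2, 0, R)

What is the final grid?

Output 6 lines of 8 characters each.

After op 1 fill(2,7,Y) [42 cells changed]:
YYYYYYYY
YYYYYYYY
YYYYYYYY
YYYYYYYY
YYYYYYYY
GGGGYYYY
After op 2 paint(4,2,Y):
YYYYYYYY
YYYYYYYY
YYYYYYYY
YYYYYYYY
YYYYYYYY
GGGGYYYY
After op 3 paint(2,0,R):
YYYYYYYY
YYYYYYYY
RYYYYYYY
YYYYYYYY
YYYYYYYY
GGGGYYYY

Answer: YYYYYYYY
YYYYYYYY
RYYYYYYY
YYYYYYYY
YYYYYYYY
GGGGYYYY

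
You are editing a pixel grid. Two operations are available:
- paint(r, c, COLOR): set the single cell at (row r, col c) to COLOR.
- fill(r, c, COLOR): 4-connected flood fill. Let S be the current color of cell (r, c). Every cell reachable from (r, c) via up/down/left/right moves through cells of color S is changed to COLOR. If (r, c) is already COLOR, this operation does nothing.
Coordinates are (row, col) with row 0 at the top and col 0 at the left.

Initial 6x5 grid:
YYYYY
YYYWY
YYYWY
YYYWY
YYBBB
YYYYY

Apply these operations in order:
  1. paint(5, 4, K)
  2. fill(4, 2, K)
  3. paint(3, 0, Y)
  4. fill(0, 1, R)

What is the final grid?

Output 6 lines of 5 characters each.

Answer: RRRRR
RRRWR
RRRWR
RRRWR
RRKKK
RRRRK

Derivation:
After op 1 paint(5,4,K):
YYYYY
YYYWY
YYYWY
YYYWY
YYBBB
YYYYK
After op 2 fill(4,2,K) [3 cells changed]:
YYYYY
YYYWY
YYYWY
YYYWY
YYKKK
YYYYK
After op 3 paint(3,0,Y):
YYYYY
YYYWY
YYYWY
YYYWY
YYKKK
YYYYK
After op 4 fill(0,1,R) [23 cells changed]:
RRRRR
RRRWR
RRRWR
RRRWR
RRKKK
RRRRK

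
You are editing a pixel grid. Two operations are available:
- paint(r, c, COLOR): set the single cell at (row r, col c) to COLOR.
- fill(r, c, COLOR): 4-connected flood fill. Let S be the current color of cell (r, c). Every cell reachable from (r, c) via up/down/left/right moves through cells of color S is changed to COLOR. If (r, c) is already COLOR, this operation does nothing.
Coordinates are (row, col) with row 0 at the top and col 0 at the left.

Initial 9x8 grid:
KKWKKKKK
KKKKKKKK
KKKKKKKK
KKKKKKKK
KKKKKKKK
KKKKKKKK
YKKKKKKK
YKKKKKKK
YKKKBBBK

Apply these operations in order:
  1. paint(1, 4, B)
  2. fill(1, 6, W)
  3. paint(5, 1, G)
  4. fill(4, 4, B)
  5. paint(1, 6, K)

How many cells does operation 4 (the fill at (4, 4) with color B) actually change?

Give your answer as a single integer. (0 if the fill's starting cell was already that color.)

After op 1 paint(1,4,B):
KKWKKKKK
KKKKBKKK
KKKKKKKK
KKKKKKKK
KKKKKKKK
KKKKKKKK
YKKKKKKK
YKKKKKKK
YKKKBBBK
After op 2 fill(1,6,W) [64 cells changed]:
WWWWWWWW
WWWWBWWW
WWWWWWWW
WWWWWWWW
WWWWWWWW
WWWWWWWW
YWWWWWWW
YWWWWWWW
YWWWBBBW
After op 3 paint(5,1,G):
WWWWWWWW
WWWWBWWW
WWWWWWWW
WWWWWWWW
WWWWWWWW
WGWWWWWW
YWWWWWWW
YWWWWWWW
YWWWBBBW
After op 4 fill(4,4,B) [64 cells changed]:
BBBBBBBB
BBBBBBBB
BBBBBBBB
BBBBBBBB
BBBBBBBB
BGBBBBBB
YBBBBBBB
YBBBBBBB
YBBBBBBB

Answer: 64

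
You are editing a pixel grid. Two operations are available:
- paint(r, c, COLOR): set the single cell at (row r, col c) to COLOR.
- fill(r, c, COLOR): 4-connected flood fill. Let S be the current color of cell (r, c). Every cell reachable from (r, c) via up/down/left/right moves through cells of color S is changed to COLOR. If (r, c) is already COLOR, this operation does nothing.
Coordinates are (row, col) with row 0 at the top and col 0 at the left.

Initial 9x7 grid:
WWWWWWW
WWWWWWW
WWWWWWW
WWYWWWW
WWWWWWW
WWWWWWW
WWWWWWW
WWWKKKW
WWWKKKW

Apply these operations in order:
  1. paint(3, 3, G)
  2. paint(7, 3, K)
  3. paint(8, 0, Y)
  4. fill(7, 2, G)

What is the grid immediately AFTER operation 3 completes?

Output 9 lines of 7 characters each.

Answer: WWWWWWW
WWWWWWW
WWWWWWW
WWYGWWW
WWWWWWW
WWWWWWW
WWWWWWW
WWWKKKW
YWWKKKW

Derivation:
After op 1 paint(3,3,G):
WWWWWWW
WWWWWWW
WWWWWWW
WWYGWWW
WWWWWWW
WWWWWWW
WWWWWWW
WWWKKKW
WWWKKKW
After op 2 paint(7,3,K):
WWWWWWW
WWWWWWW
WWWWWWW
WWYGWWW
WWWWWWW
WWWWWWW
WWWWWWW
WWWKKKW
WWWKKKW
After op 3 paint(8,0,Y):
WWWWWWW
WWWWWWW
WWWWWWW
WWYGWWW
WWWWWWW
WWWWWWW
WWWWWWW
WWWKKKW
YWWKKKW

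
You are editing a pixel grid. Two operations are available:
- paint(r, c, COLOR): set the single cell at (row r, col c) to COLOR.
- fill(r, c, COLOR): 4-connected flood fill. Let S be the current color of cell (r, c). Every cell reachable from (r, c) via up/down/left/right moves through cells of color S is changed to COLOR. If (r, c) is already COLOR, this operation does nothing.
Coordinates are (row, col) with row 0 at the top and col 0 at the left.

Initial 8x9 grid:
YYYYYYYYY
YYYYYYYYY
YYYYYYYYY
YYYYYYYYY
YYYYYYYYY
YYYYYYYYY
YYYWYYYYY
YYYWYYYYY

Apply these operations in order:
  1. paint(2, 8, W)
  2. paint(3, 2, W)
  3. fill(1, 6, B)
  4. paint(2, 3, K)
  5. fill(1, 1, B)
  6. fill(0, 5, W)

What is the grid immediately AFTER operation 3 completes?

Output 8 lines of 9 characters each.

Answer: BBBBBBBBB
BBBBBBBBB
BBBBBBBBW
BBWBBBBBB
BBBBBBBBB
BBBBBBBBB
BBBWBBBBB
BBBWBBBBB

Derivation:
After op 1 paint(2,8,W):
YYYYYYYYY
YYYYYYYYY
YYYYYYYYW
YYYYYYYYY
YYYYYYYYY
YYYYYYYYY
YYYWYYYYY
YYYWYYYYY
After op 2 paint(3,2,W):
YYYYYYYYY
YYYYYYYYY
YYYYYYYYW
YYWYYYYYY
YYYYYYYYY
YYYYYYYYY
YYYWYYYYY
YYYWYYYYY
After op 3 fill(1,6,B) [68 cells changed]:
BBBBBBBBB
BBBBBBBBB
BBBBBBBBW
BBWBBBBBB
BBBBBBBBB
BBBBBBBBB
BBBWBBBBB
BBBWBBBBB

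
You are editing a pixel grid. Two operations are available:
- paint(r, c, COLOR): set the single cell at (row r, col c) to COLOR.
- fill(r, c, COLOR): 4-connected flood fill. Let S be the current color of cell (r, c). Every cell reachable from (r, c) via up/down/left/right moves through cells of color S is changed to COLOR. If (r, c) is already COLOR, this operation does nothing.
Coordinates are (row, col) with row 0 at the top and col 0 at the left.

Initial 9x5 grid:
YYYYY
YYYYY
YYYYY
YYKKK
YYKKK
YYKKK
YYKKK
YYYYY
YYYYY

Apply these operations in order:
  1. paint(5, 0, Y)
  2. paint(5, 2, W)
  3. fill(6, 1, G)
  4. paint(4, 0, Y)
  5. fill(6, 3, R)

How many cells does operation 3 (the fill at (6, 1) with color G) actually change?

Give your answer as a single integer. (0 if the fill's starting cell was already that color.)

Answer: 33

Derivation:
After op 1 paint(5,0,Y):
YYYYY
YYYYY
YYYYY
YYKKK
YYKKK
YYKKK
YYKKK
YYYYY
YYYYY
After op 2 paint(5,2,W):
YYYYY
YYYYY
YYYYY
YYKKK
YYKKK
YYWKK
YYKKK
YYYYY
YYYYY
After op 3 fill(6,1,G) [33 cells changed]:
GGGGG
GGGGG
GGGGG
GGKKK
GGKKK
GGWKK
GGKKK
GGGGG
GGGGG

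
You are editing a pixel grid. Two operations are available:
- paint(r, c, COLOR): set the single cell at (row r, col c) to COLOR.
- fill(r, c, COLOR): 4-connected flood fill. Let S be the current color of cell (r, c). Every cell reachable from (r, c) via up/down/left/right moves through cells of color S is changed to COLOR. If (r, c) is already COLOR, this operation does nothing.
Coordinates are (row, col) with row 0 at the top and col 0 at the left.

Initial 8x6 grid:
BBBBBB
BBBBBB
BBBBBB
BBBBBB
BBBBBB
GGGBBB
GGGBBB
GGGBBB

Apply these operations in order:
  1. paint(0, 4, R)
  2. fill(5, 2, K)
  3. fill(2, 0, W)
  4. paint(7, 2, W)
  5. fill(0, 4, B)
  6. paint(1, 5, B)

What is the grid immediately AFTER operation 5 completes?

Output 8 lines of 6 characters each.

Answer: WWWWBW
WWWWWW
WWWWWW
WWWWWW
WWWWWW
KKKWWW
KKKWWW
KKWWWW

Derivation:
After op 1 paint(0,4,R):
BBBBRB
BBBBBB
BBBBBB
BBBBBB
BBBBBB
GGGBBB
GGGBBB
GGGBBB
After op 2 fill(5,2,K) [9 cells changed]:
BBBBRB
BBBBBB
BBBBBB
BBBBBB
BBBBBB
KKKBBB
KKKBBB
KKKBBB
After op 3 fill(2,0,W) [38 cells changed]:
WWWWRW
WWWWWW
WWWWWW
WWWWWW
WWWWWW
KKKWWW
KKKWWW
KKKWWW
After op 4 paint(7,2,W):
WWWWRW
WWWWWW
WWWWWW
WWWWWW
WWWWWW
KKKWWW
KKKWWW
KKWWWW
After op 5 fill(0,4,B) [1 cells changed]:
WWWWBW
WWWWWW
WWWWWW
WWWWWW
WWWWWW
KKKWWW
KKKWWW
KKWWWW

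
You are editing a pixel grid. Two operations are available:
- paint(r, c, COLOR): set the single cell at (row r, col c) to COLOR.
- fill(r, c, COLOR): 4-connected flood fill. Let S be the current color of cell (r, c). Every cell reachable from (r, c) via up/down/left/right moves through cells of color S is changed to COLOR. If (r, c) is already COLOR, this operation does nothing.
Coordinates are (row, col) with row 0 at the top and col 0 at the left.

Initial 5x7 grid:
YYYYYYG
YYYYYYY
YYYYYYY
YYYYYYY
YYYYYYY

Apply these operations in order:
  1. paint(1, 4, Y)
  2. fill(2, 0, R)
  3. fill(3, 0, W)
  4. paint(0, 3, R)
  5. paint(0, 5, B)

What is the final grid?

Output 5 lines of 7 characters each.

After op 1 paint(1,4,Y):
YYYYYYG
YYYYYYY
YYYYYYY
YYYYYYY
YYYYYYY
After op 2 fill(2,0,R) [34 cells changed]:
RRRRRRG
RRRRRRR
RRRRRRR
RRRRRRR
RRRRRRR
After op 3 fill(3,0,W) [34 cells changed]:
WWWWWWG
WWWWWWW
WWWWWWW
WWWWWWW
WWWWWWW
After op 4 paint(0,3,R):
WWWRWWG
WWWWWWW
WWWWWWW
WWWWWWW
WWWWWWW
After op 5 paint(0,5,B):
WWWRWBG
WWWWWWW
WWWWWWW
WWWWWWW
WWWWWWW

Answer: WWWRWBG
WWWWWWW
WWWWWWW
WWWWWWW
WWWWWWW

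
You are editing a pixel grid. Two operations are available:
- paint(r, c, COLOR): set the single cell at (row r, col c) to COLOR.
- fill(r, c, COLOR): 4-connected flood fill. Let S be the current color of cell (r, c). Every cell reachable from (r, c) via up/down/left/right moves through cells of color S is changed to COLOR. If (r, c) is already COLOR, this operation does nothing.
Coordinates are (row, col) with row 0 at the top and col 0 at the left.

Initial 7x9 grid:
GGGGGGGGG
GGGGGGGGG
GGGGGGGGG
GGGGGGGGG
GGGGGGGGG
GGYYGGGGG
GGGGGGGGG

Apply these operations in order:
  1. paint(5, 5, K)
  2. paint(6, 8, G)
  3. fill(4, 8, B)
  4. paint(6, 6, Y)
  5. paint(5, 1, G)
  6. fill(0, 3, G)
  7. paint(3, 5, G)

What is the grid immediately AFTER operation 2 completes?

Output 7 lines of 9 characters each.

Answer: GGGGGGGGG
GGGGGGGGG
GGGGGGGGG
GGGGGGGGG
GGGGGGGGG
GGYYGKGGG
GGGGGGGGG

Derivation:
After op 1 paint(5,5,K):
GGGGGGGGG
GGGGGGGGG
GGGGGGGGG
GGGGGGGGG
GGGGGGGGG
GGYYGKGGG
GGGGGGGGG
After op 2 paint(6,8,G):
GGGGGGGGG
GGGGGGGGG
GGGGGGGGG
GGGGGGGGG
GGGGGGGGG
GGYYGKGGG
GGGGGGGGG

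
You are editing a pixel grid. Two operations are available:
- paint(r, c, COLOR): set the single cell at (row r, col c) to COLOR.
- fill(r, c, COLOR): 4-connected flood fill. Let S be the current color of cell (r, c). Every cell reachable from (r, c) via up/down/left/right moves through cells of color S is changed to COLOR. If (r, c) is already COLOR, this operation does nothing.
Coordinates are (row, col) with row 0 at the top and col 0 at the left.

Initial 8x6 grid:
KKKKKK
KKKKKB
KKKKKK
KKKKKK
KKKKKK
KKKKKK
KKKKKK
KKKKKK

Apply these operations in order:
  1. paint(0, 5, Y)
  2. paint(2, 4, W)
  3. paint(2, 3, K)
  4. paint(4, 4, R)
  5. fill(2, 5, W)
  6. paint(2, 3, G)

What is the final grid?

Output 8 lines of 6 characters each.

After op 1 paint(0,5,Y):
KKKKKY
KKKKKB
KKKKKK
KKKKKK
KKKKKK
KKKKKK
KKKKKK
KKKKKK
After op 2 paint(2,4,W):
KKKKKY
KKKKKB
KKKKWK
KKKKKK
KKKKKK
KKKKKK
KKKKKK
KKKKKK
After op 3 paint(2,3,K):
KKKKKY
KKKKKB
KKKKWK
KKKKKK
KKKKKK
KKKKKK
KKKKKK
KKKKKK
After op 4 paint(4,4,R):
KKKKKY
KKKKKB
KKKKWK
KKKKKK
KKKKRK
KKKKKK
KKKKKK
KKKKKK
After op 5 fill(2,5,W) [44 cells changed]:
WWWWWY
WWWWWB
WWWWWW
WWWWWW
WWWWRW
WWWWWW
WWWWWW
WWWWWW
After op 6 paint(2,3,G):
WWWWWY
WWWWWB
WWWGWW
WWWWWW
WWWWRW
WWWWWW
WWWWWW
WWWWWW

Answer: WWWWWY
WWWWWB
WWWGWW
WWWWWW
WWWWRW
WWWWWW
WWWWWW
WWWWWW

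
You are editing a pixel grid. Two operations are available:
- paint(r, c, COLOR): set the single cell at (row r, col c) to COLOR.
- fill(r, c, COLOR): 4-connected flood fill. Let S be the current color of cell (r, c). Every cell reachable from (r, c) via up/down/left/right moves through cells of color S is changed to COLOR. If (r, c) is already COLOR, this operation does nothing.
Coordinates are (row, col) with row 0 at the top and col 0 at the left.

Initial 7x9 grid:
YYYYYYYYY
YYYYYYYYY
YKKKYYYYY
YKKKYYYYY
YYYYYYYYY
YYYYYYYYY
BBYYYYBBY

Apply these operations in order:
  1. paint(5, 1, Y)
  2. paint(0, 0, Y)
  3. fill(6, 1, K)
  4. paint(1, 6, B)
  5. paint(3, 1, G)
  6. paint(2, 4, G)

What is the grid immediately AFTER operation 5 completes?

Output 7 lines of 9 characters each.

Answer: YYYYYYYYY
YYYYYYBYY
YKKKYYYYY
YGKKYYYYY
YYYYYYYYY
YYYYYYYYY
KKYYYYBBY

Derivation:
After op 1 paint(5,1,Y):
YYYYYYYYY
YYYYYYYYY
YKKKYYYYY
YKKKYYYYY
YYYYYYYYY
YYYYYYYYY
BBYYYYBBY
After op 2 paint(0,0,Y):
YYYYYYYYY
YYYYYYYYY
YKKKYYYYY
YKKKYYYYY
YYYYYYYYY
YYYYYYYYY
BBYYYYBBY
After op 3 fill(6,1,K) [2 cells changed]:
YYYYYYYYY
YYYYYYYYY
YKKKYYYYY
YKKKYYYYY
YYYYYYYYY
YYYYYYYYY
KKYYYYBBY
After op 4 paint(1,6,B):
YYYYYYYYY
YYYYYYBYY
YKKKYYYYY
YKKKYYYYY
YYYYYYYYY
YYYYYYYYY
KKYYYYBBY
After op 5 paint(3,1,G):
YYYYYYYYY
YYYYYYBYY
YKKKYYYYY
YGKKYYYYY
YYYYYYYYY
YYYYYYYYY
KKYYYYBBY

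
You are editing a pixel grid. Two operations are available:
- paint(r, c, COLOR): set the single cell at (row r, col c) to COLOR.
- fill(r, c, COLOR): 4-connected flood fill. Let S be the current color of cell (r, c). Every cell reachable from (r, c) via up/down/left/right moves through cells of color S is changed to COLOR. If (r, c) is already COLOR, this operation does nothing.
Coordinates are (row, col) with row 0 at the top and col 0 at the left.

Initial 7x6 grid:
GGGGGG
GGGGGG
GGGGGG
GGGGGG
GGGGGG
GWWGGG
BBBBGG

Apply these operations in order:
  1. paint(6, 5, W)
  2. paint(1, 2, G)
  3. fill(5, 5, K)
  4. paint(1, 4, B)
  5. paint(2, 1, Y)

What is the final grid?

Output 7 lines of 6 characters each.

After op 1 paint(6,5,W):
GGGGGG
GGGGGG
GGGGGG
GGGGGG
GGGGGG
GWWGGG
BBBBGW
After op 2 paint(1,2,G):
GGGGGG
GGGGGG
GGGGGG
GGGGGG
GGGGGG
GWWGGG
BBBBGW
After op 3 fill(5,5,K) [35 cells changed]:
KKKKKK
KKKKKK
KKKKKK
KKKKKK
KKKKKK
KWWKKK
BBBBKW
After op 4 paint(1,4,B):
KKKKKK
KKKKBK
KKKKKK
KKKKKK
KKKKKK
KWWKKK
BBBBKW
After op 5 paint(2,1,Y):
KKKKKK
KKKKBK
KYKKKK
KKKKKK
KKKKKK
KWWKKK
BBBBKW

Answer: KKKKKK
KKKKBK
KYKKKK
KKKKKK
KKKKKK
KWWKKK
BBBBKW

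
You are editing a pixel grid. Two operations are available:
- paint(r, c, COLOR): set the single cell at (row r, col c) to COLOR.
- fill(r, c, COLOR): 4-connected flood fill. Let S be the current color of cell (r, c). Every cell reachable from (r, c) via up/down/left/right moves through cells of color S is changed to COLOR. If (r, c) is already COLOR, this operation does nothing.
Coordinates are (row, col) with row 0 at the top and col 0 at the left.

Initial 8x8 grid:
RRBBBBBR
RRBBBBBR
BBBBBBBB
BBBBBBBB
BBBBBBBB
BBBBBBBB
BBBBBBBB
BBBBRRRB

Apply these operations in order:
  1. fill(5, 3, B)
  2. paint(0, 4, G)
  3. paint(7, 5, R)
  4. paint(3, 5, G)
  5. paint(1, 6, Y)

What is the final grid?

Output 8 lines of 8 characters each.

After op 1 fill(5,3,B) [0 cells changed]:
RRBBBBBR
RRBBBBBR
BBBBBBBB
BBBBBBBB
BBBBBBBB
BBBBBBBB
BBBBBBBB
BBBBRRRB
After op 2 paint(0,4,G):
RRBBGBBR
RRBBBBBR
BBBBBBBB
BBBBBBBB
BBBBBBBB
BBBBBBBB
BBBBBBBB
BBBBRRRB
After op 3 paint(7,5,R):
RRBBGBBR
RRBBBBBR
BBBBBBBB
BBBBBBBB
BBBBBBBB
BBBBBBBB
BBBBBBBB
BBBBRRRB
After op 4 paint(3,5,G):
RRBBGBBR
RRBBBBBR
BBBBBBBB
BBBBBGBB
BBBBBBBB
BBBBBBBB
BBBBBBBB
BBBBRRRB
After op 5 paint(1,6,Y):
RRBBGBBR
RRBBBBYR
BBBBBBBB
BBBBBGBB
BBBBBBBB
BBBBBBBB
BBBBBBBB
BBBBRRRB

Answer: RRBBGBBR
RRBBBBYR
BBBBBBBB
BBBBBGBB
BBBBBBBB
BBBBBBBB
BBBBBBBB
BBBBRRRB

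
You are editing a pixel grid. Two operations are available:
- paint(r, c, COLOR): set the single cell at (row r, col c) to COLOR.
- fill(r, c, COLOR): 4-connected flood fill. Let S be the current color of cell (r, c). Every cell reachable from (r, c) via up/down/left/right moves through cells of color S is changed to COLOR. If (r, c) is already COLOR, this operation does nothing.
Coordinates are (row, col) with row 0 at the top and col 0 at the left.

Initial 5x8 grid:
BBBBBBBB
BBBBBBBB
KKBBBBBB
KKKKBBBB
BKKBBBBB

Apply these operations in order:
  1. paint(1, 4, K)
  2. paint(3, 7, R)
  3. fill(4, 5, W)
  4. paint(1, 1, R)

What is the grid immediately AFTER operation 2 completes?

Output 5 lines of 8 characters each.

Answer: BBBBBBBB
BBBBKBBB
KKBBBBBB
KKKKBBBR
BKKBBBBB

Derivation:
After op 1 paint(1,4,K):
BBBBBBBB
BBBBKBBB
KKBBBBBB
KKKKBBBB
BKKBBBBB
After op 2 paint(3,7,R):
BBBBBBBB
BBBBKBBB
KKBBBBBB
KKKKBBBR
BKKBBBBB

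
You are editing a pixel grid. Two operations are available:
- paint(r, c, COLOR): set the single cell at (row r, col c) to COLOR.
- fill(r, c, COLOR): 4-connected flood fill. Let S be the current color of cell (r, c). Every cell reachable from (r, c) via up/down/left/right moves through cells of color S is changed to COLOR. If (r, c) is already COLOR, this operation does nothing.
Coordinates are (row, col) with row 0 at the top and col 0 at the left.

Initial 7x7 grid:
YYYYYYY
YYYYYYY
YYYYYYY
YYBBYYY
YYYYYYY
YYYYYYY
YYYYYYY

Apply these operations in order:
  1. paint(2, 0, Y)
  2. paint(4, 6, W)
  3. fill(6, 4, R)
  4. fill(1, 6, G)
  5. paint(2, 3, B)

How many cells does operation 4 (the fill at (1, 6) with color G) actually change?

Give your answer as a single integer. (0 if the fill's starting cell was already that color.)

After op 1 paint(2,0,Y):
YYYYYYY
YYYYYYY
YYYYYYY
YYBBYYY
YYYYYYY
YYYYYYY
YYYYYYY
After op 2 paint(4,6,W):
YYYYYYY
YYYYYYY
YYYYYYY
YYBBYYY
YYYYYYW
YYYYYYY
YYYYYYY
After op 3 fill(6,4,R) [46 cells changed]:
RRRRRRR
RRRRRRR
RRRRRRR
RRBBRRR
RRRRRRW
RRRRRRR
RRRRRRR
After op 4 fill(1,6,G) [46 cells changed]:
GGGGGGG
GGGGGGG
GGGGGGG
GGBBGGG
GGGGGGW
GGGGGGG
GGGGGGG

Answer: 46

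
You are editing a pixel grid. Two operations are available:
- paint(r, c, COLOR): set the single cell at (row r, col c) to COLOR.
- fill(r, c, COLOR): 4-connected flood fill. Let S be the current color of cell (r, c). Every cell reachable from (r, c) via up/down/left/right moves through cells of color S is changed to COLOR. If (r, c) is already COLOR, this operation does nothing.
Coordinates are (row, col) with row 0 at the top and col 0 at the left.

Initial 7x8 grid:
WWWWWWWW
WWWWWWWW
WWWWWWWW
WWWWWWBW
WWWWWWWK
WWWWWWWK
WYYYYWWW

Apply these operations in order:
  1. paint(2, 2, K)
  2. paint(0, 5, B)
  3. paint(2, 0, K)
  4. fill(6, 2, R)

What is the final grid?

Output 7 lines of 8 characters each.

Answer: WWWWWBWW
WWWWWWWW
KWKWWWWW
WWWWWWBW
WWWWWWWK
WWWWWWWK
WRRRRWWW

Derivation:
After op 1 paint(2,2,K):
WWWWWWWW
WWWWWWWW
WWKWWWWW
WWWWWWBW
WWWWWWWK
WWWWWWWK
WYYYYWWW
After op 2 paint(0,5,B):
WWWWWBWW
WWWWWWWW
WWKWWWWW
WWWWWWBW
WWWWWWWK
WWWWWWWK
WYYYYWWW
After op 3 paint(2,0,K):
WWWWWBWW
WWWWWWWW
KWKWWWWW
WWWWWWBW
WWWWWWWK
WWWWWWWK
WYYYYWWW
After op 4 fill(6,2,R) [4 cells changed]:
WWWWWBWW
WWWWWWWW
KWKWWWWW
WWWWWWBW
WWWWWWWK
WWWWWWWK
WRRRRWWW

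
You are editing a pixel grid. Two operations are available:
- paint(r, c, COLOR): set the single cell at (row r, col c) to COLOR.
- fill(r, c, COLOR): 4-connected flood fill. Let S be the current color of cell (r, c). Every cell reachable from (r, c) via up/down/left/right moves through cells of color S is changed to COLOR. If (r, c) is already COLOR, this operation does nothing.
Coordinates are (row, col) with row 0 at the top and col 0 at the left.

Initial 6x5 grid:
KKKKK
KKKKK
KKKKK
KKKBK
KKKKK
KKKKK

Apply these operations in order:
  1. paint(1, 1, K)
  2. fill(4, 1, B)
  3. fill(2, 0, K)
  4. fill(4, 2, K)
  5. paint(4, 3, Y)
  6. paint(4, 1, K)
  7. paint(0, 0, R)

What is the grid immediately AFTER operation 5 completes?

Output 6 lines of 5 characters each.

After op 1 paint(1,1,K):
KKKKK
KKKKK
KKKKK
KKKBK
KKKKK
KKKKK
After op 2 fill(4,1,B) [29 cells changed]:
BBBBB
BBBBB
BBBBB
BBBBB
BBBBB
BBBBB
After op 3 fill(2,0,K) [30 cells changed]:
KKKKK
KKKKK
KKKKK
KKKKK
KKKKK
KKKKK
After op 4 fill(4,2,K) [0 cells changed]:
KKKKK
KKKKK
KKKKK
KKKKK
KKKKK
KKKKK
After op 5 paint(4,3,Y):
KKKKK
KKKKK
KKKKK
KKKKK
KKKYK
KKKKK

Answer: KKKKK
KKKKK
KKKKK
KKKKK
KKKYK
KKKKK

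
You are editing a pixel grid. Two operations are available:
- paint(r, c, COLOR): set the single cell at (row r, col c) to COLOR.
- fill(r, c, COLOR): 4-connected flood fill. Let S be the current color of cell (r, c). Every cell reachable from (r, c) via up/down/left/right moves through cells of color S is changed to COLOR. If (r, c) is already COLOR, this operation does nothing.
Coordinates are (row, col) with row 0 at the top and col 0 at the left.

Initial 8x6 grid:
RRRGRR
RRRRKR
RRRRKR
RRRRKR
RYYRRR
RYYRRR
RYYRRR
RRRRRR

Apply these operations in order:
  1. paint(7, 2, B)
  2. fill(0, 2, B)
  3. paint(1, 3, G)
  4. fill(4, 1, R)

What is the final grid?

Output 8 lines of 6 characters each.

Answer: BBBGBB
BBBGKB
BBBBKB
BBBBKB
BRRBBB
BRRBBB
BRRBBB
BBBBBB

Derivation:
After op 1 paint(7,2,B):
RRRGRR
RRRRKR
RRRRKR
RRRRKR
RYYRRR
RYYRRR
RYYRRR
RRBRRR
After op 2 fill(0,2,B) [37 cells changed]:
BBBGBB
BBBBKB
BBBBKB
BBBBKB
BYYBBB
BYYBBB
BYYBBB
BBBBBB
After op 3 paint(1,3,G):
BBBGBB
BBBGKB
BBBBKB
BBBBKB
BYYBBB
BYYBBB
BYYBBB
BBBBBB
After op 4 fill(4,1,R) [6 cells changed]:
BBBGBB
BBBGKB
BBBBKB
BBBBKB
BRRBBB
BRRBBB
BRRBBB
BBBBBB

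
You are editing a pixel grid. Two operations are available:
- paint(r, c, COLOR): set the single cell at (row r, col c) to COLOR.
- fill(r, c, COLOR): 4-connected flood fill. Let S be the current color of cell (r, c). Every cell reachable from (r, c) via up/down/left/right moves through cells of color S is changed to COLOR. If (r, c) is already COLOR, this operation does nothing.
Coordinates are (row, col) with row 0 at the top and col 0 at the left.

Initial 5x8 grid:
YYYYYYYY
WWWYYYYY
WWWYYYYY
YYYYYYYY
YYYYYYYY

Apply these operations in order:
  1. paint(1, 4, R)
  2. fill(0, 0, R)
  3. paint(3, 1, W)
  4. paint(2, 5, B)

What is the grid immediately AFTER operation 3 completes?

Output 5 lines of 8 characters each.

After op 1 paint(1,4,R):
YYYYYYYY
WWWYRYYY
WWWYYYYY
YYYYYYYY
YYYYYYYY
After op 2 fill(0,0,R) [33 cells changed]:
RRRRRRRR
WWWRRRRR
WWWRRRRR
RRRRRRRR
RRRRRRRR
After op 3 paint(3,1,W):
RRRRRRRR
WWWRRRRR
WWWRRRRR
RWRRRRRR
RRRRRRRR

Answer: RRRRRRRR
WWWRRRRR
WWWRRRRR
RWRRRRRR
RRRRRRRR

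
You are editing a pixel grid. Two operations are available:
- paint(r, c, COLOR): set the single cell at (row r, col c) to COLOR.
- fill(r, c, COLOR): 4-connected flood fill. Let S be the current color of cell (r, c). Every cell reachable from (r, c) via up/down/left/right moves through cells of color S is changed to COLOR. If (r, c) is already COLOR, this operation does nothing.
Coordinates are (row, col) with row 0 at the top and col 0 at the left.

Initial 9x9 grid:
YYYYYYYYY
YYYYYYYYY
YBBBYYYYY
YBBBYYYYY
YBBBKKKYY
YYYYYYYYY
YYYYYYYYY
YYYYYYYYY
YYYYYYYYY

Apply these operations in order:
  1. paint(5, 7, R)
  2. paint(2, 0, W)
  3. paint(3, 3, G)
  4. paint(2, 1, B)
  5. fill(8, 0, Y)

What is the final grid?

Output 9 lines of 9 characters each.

After op 1 paint(5,7,R):
YYYYYYYYY
YYYYYYYYY
YBBBYYYYY
YBBBYYYYY
YBBBKKKYY
YYYYYYYRY
YYYYYYYYY
YYYYYYYYY
YYYYYYYYY
After op 2 paint(2,0,W):
YYYYYYYYY
YYYYYYYYY
WBBBYYYYY
YBBBYYYYY
YBBBKKKYY
YYYYYYYRY
YYYYYYYYY
YYYYYYYYY
YYYYYYYYY
After op 3 paint(3,3,G):
YYYYYYYYY
YYYYYYYYY
WBBBYYYYY
YBBGYYYYY
YBBBKKKYY
YYYYYYYRY
YYYYYYYYY
YYYYYYYYY
YYYYYYYYY
After op 4 paint(2,1,B):
YYYYYYYYY
YYYYYYYYY
WBBBYYYYY
YBBGYYYYY
YBBBKKKYY
YYYYYYYRY
YYYYYYYYY
YYYYYYYYY
YYYYYYYYY
After op 5 fill(8,0,Y) [0 cells changed]:
YYYYYYYYY
YYYYYYYYY
WBBBYYYYY
YBBGYYYYY
YBBBKKKYY
YYYYYYYRY
YYYYYYYYY
YYYYYYYYY
YYYYYYYYY

Answer: YYYYYYYYY
YYYYYYYYY
WBBBYYYYY
YBBGYYYYY
YBBBKKKYY
YYYYYYYRY
YYYYYYYYY
YYYYYYYYY
YYYYYYYYY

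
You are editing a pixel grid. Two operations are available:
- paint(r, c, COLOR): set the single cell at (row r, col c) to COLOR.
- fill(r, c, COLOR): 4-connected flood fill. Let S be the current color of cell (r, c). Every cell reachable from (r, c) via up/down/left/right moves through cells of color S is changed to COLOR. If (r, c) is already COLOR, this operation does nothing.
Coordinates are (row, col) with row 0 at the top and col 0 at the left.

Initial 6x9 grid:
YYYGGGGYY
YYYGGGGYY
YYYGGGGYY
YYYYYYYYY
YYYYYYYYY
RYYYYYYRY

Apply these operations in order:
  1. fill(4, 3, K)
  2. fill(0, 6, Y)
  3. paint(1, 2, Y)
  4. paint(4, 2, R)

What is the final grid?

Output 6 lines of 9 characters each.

After op 1 fill(4,3,K) [40 cells changed]:
KKKGGGGKK
KKKGGGGKK
KKKGGGGKK
KKKKKKKKK
KKKKKKKKK
RKKKKKKRK
After op 2 fill(0,6,Y) [12 cells changed]:
KKKYYYYKK
KKKYYYYKK
KKKYYYYKK
KKKKKKKKK
KKKKKKKKK
RKKKKKKRK
After op 3 paint(1,2,Y):
KKKYYYYKK
KKYYYYYKK
KKKYYYYKK
KKKKKKKKK
KKKKKKKKK
RKKKKKKRK
After op 4 paint(4,2,R):
KKKYYYYKK
KKYYYYYKK
KKKYYYYKK
KKKKKKKKK
KKRKKKKKK
RKKKKKKRK

Answer: KKKYYYYKK
KKYYYYYKK
KKKYYYYKK
KKKKKKKKK
KKRKKKKKK
RKKKKKKRK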